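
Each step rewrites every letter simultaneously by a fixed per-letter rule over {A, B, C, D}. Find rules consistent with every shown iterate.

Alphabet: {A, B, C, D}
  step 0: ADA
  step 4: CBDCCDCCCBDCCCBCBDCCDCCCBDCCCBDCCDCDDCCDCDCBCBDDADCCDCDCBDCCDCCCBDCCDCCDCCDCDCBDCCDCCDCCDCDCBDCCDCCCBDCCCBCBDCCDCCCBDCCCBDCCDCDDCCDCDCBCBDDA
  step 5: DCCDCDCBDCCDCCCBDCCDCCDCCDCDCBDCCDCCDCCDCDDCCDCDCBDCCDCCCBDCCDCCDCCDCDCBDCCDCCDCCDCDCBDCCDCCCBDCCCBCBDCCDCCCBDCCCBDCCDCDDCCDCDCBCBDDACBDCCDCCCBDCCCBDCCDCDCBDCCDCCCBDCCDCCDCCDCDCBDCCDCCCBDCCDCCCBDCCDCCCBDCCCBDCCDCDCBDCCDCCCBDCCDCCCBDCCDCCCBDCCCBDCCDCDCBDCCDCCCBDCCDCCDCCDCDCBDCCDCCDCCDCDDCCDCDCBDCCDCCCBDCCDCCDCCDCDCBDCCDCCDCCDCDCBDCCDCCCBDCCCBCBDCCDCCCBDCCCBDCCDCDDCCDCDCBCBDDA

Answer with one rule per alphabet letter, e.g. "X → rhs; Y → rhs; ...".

A->DDA, B->DCD, C->DCC, D->CB

  step 4 ⇒ step 5: CBDCCDCCCBDCCCBCBDCCDCCCBDCCCBDCCDCDDCCDCDCBCBDDADCCDCDCBDCCDCCCBDCCDCCDCCDCDCBDCCDCCDCCDCDCBDCCDCCCBDCCCBCBDCCDCCCBDCCCBDCCDCDDCCDCDCBCBDDA ⇒ DCC·DCD·CB·DCC·DCC·CB·DCC·DCC·DCC·DCD·CB·DCC·DCC·DCC·DCD·DCC·DCD·CB·DCC·DCC·CB·DCC·DCC·DCC·DCD·CB·DCC·DCC·DCC·DCD·CB·DCC·DCC·CB·DCC·CB·CB·DCC·DCC·CB·DCC·CB·DCC·DCD·DCC·DCD·CB·CB·DDA·CB·DCC·DCC·CB·DCC·CB·DCC·DCD·CB·DCC·DCC·CB·DCC·DCC·DCC·DCD·CB·DCC·DCC·CB·DCC·DCC·CB·DCC·DCC·CB·DCC·CB·DCC·DCD·CB·DCC·DCC·CB·DCC·DCC·CB·DCC·DCC·CB·DCC·CB·DCC·DCD·CB·DCC·DCC·CB·DCC·DCC·DCC·DCD·CB·DCC·DCC·DCC·DCD·DCC·DCD·CB·DCC·DCC·CB·DCC·DCC·DCC·DCD·CB·DCC·DCC·DCC·DCD·CB·DCC·DCC·CB·DCC·CB·CB·DCC·DCC·CB·DCC·CB·DCC·DCD·DCC·DCD·CB·CB·DDA
    A ↦ DDA
    B ↦ DCD
    C ↦ DCC
    D ↦ CB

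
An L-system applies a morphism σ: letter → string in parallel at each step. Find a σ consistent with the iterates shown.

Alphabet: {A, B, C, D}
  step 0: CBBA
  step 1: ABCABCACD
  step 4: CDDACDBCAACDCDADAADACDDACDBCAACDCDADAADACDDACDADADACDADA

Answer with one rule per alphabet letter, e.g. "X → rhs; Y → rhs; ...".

  step 0 ⇒ step 1: CBBA ⇒ A·BCA·BCA·CD
    A ↦ CD
    B ↦ BCA
    C ↦ A
    D ↦ DA  (constrained at step 1)

A->CD, B->BCA, C->A, D->DA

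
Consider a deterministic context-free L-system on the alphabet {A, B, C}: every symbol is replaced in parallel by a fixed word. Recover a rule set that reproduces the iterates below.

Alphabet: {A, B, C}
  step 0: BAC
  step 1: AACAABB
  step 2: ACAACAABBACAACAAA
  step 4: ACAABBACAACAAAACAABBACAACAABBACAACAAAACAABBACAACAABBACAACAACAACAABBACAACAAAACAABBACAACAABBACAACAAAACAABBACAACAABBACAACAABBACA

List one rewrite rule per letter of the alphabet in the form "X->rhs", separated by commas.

A->ACA, B->A, C->ABB

  step 1 ⇒ step 2: AACAABB ⇒ ACA·ACA·ABB·ACA·ACA·A·A
    A ↦ ACA
    B ↦ A
    C ↦ ABB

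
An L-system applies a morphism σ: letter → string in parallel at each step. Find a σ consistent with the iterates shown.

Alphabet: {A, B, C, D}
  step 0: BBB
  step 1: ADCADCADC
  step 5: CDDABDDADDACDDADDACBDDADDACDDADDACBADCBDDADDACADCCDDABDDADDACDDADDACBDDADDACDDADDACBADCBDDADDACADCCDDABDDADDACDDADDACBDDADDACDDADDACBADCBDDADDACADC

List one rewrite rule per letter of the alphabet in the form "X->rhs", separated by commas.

A->C, B->ADC, C->B, D->DDA

  step 0 ⇒ step 1: BBB ⇒ ADC·ADC·ADC
    B ↦ ADC
    A ↦ C  (constrained at step 1)
    C ↦ B  (constrained at step 1)
    D ↦ DDA  (constrained at step 1)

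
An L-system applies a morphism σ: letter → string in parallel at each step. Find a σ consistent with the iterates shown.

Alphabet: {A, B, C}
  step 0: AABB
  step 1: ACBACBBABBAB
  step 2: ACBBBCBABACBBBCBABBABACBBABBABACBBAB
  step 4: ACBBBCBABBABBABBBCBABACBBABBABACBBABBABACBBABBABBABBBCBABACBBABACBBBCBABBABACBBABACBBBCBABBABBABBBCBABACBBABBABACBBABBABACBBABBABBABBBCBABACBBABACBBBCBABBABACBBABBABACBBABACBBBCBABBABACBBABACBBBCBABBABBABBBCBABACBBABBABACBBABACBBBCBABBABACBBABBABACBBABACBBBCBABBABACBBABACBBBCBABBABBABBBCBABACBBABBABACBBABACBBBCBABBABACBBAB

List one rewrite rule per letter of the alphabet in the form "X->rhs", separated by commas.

  step 1 ⇒ step 2: ACBACBBABBAB ⇒ ACB·BBC·BAB·ACB·BBC·BAB·BAB·ACB·BAB·BAB·ACB·BAB
    A ↦ ACB
    B ↦ BAB
    C ↦ BBC

A->ACB, B->BAB, C->BBC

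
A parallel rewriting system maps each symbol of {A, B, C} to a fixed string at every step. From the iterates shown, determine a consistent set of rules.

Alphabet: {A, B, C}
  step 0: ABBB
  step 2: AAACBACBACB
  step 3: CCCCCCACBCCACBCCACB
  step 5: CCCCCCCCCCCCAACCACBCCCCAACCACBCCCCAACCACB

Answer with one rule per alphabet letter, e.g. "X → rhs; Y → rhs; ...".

A->CC, B->CB, C->A

  step 2 ⇒ step 3: AAACBACBACB ⇒ CC·CC·CC·A·CB·CC·A·CB·CC·A·CB
    A ↦ CC
    B ↦ CB
    C ↦ A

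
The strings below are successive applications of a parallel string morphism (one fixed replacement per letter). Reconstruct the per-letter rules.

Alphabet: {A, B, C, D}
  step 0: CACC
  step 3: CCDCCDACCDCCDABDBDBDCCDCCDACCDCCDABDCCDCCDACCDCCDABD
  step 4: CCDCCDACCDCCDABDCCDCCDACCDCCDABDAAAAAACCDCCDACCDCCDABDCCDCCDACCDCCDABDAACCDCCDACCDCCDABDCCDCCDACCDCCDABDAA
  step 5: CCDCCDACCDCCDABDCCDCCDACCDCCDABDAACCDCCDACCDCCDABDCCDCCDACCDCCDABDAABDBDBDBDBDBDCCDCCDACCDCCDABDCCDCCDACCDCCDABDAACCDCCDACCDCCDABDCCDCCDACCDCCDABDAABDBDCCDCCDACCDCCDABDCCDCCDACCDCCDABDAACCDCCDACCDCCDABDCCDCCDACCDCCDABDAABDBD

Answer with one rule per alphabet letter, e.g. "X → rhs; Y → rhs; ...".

  step 4 ⇒ step 5: CCDCCDACCDCCDABDCCDCCDACCDCCDABDAAAAAACCDCCDACCDCCDABDCCDCCDACCDCCDABDAACCDCCDACCDCCDABDCCDCCDACCDCCDABDAA ⇒ CCD·CCD·A·CCD·CCD·A·BD·CCD·CCD·A·CCD·CCD·A·BD·A·A·CCD·CCD·A·CCD·CCD·A·BD·CCD·CCD·A·CCD·CCD·A·BD·A·A·BD·BD·BD·BD·BD·BD·CCD·CCD·A·CCD·CCD·A·BD·CCD·CCD·A·CCD·CCD·A·BD·A·A·CCD·CCD·A·CCD·CCD·A·BD·CCD·CCD·A·CCD·CCD·A·BD·A·A·BD·BD·CCD·CCD·A·CCD·CCD·A·BD·CCD·CCD·A·CCD·CCD·A·BD·A·A·CCD·CCD·A·CCD·CCD·A·BD·CCD·CCD·A·CCD·CCD·A·BD·A·A·BD·BD
    A ↦ BD
    B ↦ A
    C ↦ CCD
    D ↦ A

A->BD, B->A, C->CCD, D->A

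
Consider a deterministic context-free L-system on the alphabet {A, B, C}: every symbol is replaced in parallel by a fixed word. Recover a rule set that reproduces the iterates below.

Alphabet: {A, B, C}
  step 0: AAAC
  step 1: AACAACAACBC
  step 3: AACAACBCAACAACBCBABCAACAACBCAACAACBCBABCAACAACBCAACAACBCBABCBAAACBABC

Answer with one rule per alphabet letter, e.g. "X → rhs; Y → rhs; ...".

A->AAC, B->BA, C->BC

  step 0 ⇒ step 1: AAAC ⇒ AAC·AAC·AAC·BC
    A ↦ AAC
    C ↦ BC
    B ↦ BA  (constrained at step 1)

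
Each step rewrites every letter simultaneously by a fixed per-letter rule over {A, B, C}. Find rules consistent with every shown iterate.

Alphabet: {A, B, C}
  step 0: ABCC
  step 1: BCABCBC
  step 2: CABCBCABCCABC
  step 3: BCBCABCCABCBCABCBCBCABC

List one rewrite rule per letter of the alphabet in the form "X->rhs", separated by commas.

A->B, B->CA, C->BC

  step 2 ⇒ step 3: CABCBCABCCABC ⇒ BC·B·CA·BC·CA·BC·B·CA·BC·BC·B·CA·BC
    A ↦ B
    B ↦ CA
    C ↦ BC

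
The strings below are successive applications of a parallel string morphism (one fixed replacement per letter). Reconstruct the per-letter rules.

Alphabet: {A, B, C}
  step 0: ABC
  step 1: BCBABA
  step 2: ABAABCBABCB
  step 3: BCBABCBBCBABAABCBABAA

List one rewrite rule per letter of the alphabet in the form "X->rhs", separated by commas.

A->BCB, B->A, C->BA

  step 2 ⇒ step 3: ABAABCBABCB ⇒ BCB·A·BCB·BCB·A·BA·A·BCB·A·BA·A
    A ↦ BCB
    B ↦ A
    C ↦ BA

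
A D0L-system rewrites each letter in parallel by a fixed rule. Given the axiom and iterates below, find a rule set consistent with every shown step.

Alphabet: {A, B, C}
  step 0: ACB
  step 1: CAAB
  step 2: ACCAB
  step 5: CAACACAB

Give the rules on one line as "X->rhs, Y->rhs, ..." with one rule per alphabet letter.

  step 1 ⇒ step 2: CAAB ⇒ A·C·C·AB
    A ↦ C
    B ↦ AB
    C ↦ A

A->C, B->AB, C->A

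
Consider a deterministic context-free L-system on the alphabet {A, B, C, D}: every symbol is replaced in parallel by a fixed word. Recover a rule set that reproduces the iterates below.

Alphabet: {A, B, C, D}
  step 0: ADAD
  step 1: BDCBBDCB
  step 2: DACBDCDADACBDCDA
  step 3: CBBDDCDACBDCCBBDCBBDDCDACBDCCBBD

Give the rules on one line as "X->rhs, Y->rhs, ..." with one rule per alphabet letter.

A->BD, B->DA, C->DC, D->CB

  step 2 ⇒ step 3: DACBDCDADACBDCDA ⇒ CB·BD·DC·DA·CB·DC·CB·BD·CB·BD·DC·DA·CB·DC·CB·BD
    A ↦ BD
    B ↦ DA
    C ↦ DC
    D ↦ CB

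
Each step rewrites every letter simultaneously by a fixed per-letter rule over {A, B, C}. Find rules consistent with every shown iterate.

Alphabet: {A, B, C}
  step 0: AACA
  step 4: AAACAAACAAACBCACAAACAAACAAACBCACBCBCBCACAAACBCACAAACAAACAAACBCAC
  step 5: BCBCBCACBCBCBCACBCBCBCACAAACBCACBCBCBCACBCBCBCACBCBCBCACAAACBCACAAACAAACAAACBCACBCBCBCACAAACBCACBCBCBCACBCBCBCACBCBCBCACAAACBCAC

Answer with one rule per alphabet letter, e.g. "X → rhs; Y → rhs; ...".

A->BC, B->AA, C->AC

  step 4 ⇒ step 5: AAACAAACAAACBCACAAACAAACAAACBCACBCBCBCACAAACBCACAAACAAACAAACBCAC ⇒ BC·BC·BC·AC·BC·BC·BC·AC·BC·BC·BC·AC·AA·AC·BC·AC·BC·BC·BC·AC·BC·BC·BC·AC·BC·BC·BC·AC·AA·AC·BC·AC·AA·AC·AA·AC·AA·AC·BC·AC·BC·BC·BC·AC·AA·AC·BC·AC·BC·BC·BC·AC·BC·BC·BC·AC·BC·BC·BC·AC·AA·AC·BC·AC
    A ↦ BC
    B ↦ AA
    C ↦ AC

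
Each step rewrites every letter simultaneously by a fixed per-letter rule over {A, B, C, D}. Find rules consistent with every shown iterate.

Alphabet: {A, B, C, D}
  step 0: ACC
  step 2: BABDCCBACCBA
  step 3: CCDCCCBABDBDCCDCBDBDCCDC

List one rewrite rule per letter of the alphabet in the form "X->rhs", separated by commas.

  step 2 ⇒ step 3: BABDCCBACCBA ⇒ CC·DC·CC·BA·BD·BD·CC·DC·BD·BD·CC·DC
    A ↦ DC
    B ↦ CC
    C ↦ BD
    D ↦ BA

A->DC, B->CC, C->BD, D->BA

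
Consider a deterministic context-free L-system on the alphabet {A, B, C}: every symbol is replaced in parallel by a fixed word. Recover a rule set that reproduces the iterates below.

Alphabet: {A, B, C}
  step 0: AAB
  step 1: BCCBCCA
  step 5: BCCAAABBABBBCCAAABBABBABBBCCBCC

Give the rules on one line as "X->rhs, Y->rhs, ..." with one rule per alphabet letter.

A->BCC, B->A, C->B

  step 0 ⇒ step 1: AAB ⇒ BCC·BCC·A
    A ↦ BCC
    B ↦ A
    C ↦ B  (constrained at step 1)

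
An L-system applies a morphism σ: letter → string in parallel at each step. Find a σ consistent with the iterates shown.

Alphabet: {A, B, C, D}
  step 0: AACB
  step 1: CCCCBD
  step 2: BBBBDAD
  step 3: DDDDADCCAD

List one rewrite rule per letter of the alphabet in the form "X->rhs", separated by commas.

A->CC, B->D, C->B, D->AD

  step 2 ⇒ step 3: BBBBDAD ⇒ D·D·D·D·AD·CC·AD
    A ↦ CC
    B ↦ D
    D ↦ AD
  step 0 ⇒ step 1: AACB ⇒ CC·CC·B·D
    C ↦ B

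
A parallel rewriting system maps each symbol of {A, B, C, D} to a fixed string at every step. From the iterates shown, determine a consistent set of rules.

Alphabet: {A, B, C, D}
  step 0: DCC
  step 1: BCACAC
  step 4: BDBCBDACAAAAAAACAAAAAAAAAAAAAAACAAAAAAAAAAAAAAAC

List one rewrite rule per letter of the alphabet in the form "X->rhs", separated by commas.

A->AA, B->BD, C->AC, D->BC

  step 0 ⇒ step 1: DCC ⇒ BC·AC·AC
    C ↦ AC
    D ↦ BC
    A ↦ AA  (constrained at step 1)
    B ↦ BD  (constrained at step 1)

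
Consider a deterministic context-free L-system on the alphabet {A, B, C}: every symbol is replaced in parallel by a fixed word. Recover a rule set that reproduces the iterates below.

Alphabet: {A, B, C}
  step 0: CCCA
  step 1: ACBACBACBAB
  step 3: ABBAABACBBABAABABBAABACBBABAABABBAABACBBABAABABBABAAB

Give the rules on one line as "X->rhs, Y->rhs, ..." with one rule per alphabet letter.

  step 0 ⇒ step 1: CCCA ⇒ ACB·ACB·ACB·AB
    A ↦ AB
    C ↦ ACB
    B ↦ BA  (constrained at step 1)

A->AB, B->BA, C->ACB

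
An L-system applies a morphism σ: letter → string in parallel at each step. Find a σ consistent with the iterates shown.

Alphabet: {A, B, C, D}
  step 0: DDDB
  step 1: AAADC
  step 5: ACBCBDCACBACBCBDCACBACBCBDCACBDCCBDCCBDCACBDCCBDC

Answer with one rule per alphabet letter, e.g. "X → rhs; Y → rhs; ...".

A->DC, B->DC, C->CB, D->A

  step 0 ⇒ step 1: DDDB ⇒ A·A·A·DC
    B ↦ DC
    D ↦ A
    A ↦ DC  (constrained at step 1)
    C ↦ CB  (constrained at step 1)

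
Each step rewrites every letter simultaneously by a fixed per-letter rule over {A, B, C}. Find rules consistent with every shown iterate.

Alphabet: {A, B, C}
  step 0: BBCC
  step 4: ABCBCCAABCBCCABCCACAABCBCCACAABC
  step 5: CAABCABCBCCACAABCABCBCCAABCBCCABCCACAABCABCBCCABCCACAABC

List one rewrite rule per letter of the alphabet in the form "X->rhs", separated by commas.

A->CA, B->A, C->BC

  step 4 ⇒ step 5: ABCBCCAABCBCCABCCACAABCBCCACAABC ⇒ CA·A·BC·A·BC·BC·CA·CA·A·BC·A·BC·BC·CA·A·BC·BC·CA·BC·CA·CA·A·BC·A·BC·BC·CA·BC·CA·CA·A·BC
    A ↦ CA
    B ↦ A
    C ↦ BC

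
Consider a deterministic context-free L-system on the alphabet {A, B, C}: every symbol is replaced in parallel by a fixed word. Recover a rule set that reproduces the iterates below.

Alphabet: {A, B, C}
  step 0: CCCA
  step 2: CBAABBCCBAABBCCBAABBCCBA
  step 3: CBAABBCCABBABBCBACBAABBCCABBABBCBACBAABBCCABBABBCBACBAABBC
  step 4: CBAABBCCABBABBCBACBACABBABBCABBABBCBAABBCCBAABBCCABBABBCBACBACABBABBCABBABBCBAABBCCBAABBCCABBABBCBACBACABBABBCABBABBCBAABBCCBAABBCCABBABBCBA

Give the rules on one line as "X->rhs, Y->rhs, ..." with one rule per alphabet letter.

A->C, B->ABB, C->CBA

  step 3 ⇒ step 4: CBAABBCCABBABBCBACBAABBCCABBABBCBACBAABBCCABBABBCBACBAABBC ⇒ CBA·ABB·C·C·ABB·ABB·CBA·CBA·C·ABB·ABB·C·ABB·ABB·CBA·ABB·C·CBA·ABB·C·C·ABB·ABB·CBA·CBA·C·ABB·ABB·C·ABB·ABB·CBA·ABB·C·CBA·ABB·C·C·ABB·ABB·CBA·CBA·C·ABB·ABB·C·ABB·ABB·CBA·ABB·C·CBA·ABB·C·C·ABB·ABB·CBA
    A ↦ C
    B ↦ ABB
    C ↦ CBA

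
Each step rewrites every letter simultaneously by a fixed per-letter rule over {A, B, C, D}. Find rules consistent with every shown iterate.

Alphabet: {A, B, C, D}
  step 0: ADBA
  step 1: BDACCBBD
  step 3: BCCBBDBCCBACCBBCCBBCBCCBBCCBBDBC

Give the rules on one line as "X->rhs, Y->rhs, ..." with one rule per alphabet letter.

A->BD, B->CB, C->BC, D->AC

  step 0 ⇒ step 1: ADBA ⇒ BD·AC·CB·BD
    A ↦ BD
    B ↦ CB
    D ↦ AC
    C ↦ BC  (constrained at step 1)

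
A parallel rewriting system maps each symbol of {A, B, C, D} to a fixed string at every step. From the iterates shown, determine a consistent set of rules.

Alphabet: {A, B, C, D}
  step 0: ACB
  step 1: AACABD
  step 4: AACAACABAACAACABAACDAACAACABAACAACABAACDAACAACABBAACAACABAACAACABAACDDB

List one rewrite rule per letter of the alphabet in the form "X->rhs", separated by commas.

  step 0 ⇒ step 1: ACB ⇒ AAC·AB·D
    A ↦ AAC
    B ↦ D
    C ↦ AB
    D ↦ B  (constrained at step 1)

A->AAC, B->D, C->AB, D->B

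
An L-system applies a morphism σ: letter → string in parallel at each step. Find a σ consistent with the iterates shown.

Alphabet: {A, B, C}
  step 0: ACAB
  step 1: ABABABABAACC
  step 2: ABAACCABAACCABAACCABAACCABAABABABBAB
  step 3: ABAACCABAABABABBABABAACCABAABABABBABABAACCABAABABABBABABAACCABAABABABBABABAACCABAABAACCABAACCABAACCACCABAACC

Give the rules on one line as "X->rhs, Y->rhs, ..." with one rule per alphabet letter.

  step 2 ⇒ step 3: ABAACCABAACCABAACCABAACCABAABABABBAB ⇒ ABA·ACC·ABA·ABA·BAB·BAB·ABA·ACC·ABA·ABA·BAB·BAB·ABA·ACC·ABA·ABA·BAB·BAB·ABA·ACC·ABA·ABA·BAB·BAB·ABA·ACC·ABA·ABA·ACC·ABA·ACC·ABA·ACC·ACC·ABA·ACC
    A ↦ ABA
    B ↦ ACC
    C ↦ BAB

A->ABA, B->ACC, C->BAB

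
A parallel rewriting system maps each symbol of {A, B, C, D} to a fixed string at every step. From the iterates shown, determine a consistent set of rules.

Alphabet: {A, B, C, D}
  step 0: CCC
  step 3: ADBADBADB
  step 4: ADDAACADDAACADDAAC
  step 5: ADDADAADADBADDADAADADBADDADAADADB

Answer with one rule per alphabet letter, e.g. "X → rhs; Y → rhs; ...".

  step 4 ⇒ step 5: ADDAACADDAACADDAAC ⇒ AD·DA·DA·AD·AD·B·AD·DA·DA·AD·AD·B·AD·DA·DA·AD·AD·B
    A ↦ AD
    C ↦ B
    D ↦ DA
  step 3 ⇒ step 4: ADBADBADB ⇒ AD·DA·AC·AD·DA·AC·AD·DA·AC
    B ↦ AC

A->AD, B->AC, C->B, D->DA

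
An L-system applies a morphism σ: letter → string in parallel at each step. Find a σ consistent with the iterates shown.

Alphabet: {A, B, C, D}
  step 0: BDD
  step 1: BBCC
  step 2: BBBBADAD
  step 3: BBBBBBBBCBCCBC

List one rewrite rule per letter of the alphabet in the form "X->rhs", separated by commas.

  step 2 ⇒ step 3: BBBBADAD ⇒ BB·BB·BB·BB·CB·C·CB·C
    A ↦ CB
    B ↦ BB
    D ↦ C
  step 1 ⇒ step 2: BBCC ⇒ BB·BB·AD·AD
    C ↦ AD

A->CB, B->BB, C->AD, D->C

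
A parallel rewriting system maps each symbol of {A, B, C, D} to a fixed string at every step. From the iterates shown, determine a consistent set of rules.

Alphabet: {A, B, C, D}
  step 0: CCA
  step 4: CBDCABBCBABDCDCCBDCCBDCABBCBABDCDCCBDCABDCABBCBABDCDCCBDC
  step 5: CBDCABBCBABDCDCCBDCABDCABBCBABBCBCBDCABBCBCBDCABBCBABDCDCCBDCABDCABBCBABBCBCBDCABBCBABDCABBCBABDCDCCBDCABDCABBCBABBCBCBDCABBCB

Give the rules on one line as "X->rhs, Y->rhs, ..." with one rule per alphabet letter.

A->AB, B->DC, C->CB, D->ABB

  step 4 ⇒ step 5: CBDCABBCBABDCDCCBDCCBDCABBCBABDCDCCBDCABDCABBCBABDCDCCBDC ⇒ CB·DC·ABB·CB·AB·DC·DC·CB·DC·AB·DC·ABB·CB·ABB·CB·CB·DC·ABB·CB·CB·DC·ABB·CB·AB·DC·DC·CB·DC·AB·DC·ABB·CB·ABB·CB·CB·DC·ABB·CB·AB·DC·ABB·CB·AB·DC·DC·CB·DC·AB·DC·ABB·CB·ABB·CB·CB·DC·ABB·CB
    A ↦ AB
    B ↦ DC
    C ↦ CB
    D ↦ ABB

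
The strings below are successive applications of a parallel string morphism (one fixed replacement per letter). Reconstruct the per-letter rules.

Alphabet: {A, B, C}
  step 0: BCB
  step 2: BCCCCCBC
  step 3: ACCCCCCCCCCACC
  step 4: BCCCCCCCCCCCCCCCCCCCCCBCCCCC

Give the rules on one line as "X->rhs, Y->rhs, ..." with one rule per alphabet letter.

A->BC, B->A, C->CC

  step 3 ⇒ step 4: ACCCCCCCCCCACC ⇒ BC·CC·CC·CC·CC·CC·CC·CC·CC·CC·CC·BC·CC·CC
    A ↦ BC
    C ↦ CC
  step 2 ⇒ step 3: BCCCCCBC ⇒ A·CC·CC·CC·CC·CC·A·CC
    B ↦ A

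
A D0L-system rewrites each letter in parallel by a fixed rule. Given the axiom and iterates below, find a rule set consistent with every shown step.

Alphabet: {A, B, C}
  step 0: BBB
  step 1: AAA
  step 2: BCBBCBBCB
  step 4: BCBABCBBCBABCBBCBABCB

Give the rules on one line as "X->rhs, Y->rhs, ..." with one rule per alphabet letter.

A->BCB, B->A, C->B

  step 1 ⇒ step 2: AAA ⇒ BCB·BCB·BCB
    A ↦ BCB
  step 0 ⇒ step 1: BBB ⇒ A·A·A
    B ↦ A
    C ↦ B  (constrained at step 2)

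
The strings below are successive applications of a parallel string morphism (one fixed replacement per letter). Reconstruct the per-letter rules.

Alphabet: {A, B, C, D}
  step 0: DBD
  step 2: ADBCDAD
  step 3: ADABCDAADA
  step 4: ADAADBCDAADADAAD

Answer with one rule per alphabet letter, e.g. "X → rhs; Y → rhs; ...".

A->AD, B->BC, C->D, D->A

  step 3 ⇒ step 4: ADABCDAADA ⇒ AD·A·AD·BC·D·A·AD·AD·A·AD
    A ↦ AD
    B ↦ BC
    C ↦ D
    D ↦ A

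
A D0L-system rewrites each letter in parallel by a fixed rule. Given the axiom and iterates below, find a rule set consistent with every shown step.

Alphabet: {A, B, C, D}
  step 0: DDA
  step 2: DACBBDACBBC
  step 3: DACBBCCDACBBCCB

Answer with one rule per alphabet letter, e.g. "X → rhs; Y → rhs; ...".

A->B, B->C, C->B, D->DAC

  step 2 ⇒ step 3: DACBBDACBBC ⇒ DAC·B·B·C·C·DAC·B·B·C·C·B
    A ↦ B
    B ↦ C
    C ↦ B
    D ↦ DAC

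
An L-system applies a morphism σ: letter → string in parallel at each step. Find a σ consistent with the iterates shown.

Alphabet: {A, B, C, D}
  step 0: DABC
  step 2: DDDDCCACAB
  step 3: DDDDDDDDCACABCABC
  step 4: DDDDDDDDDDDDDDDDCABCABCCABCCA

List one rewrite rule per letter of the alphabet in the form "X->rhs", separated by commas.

  step 3 ⇒ step 4: DDDDDDDDCACABCABC ⇒ DD·DD·DD·DD·DD·DD·DD·DD·CA·B·CA·B·C·CA·B·C·CA
    A ↦ B
    B ↦ C
    C ↦ CA
    D ↦ DD

A->B, B->C, C->CA, D->DD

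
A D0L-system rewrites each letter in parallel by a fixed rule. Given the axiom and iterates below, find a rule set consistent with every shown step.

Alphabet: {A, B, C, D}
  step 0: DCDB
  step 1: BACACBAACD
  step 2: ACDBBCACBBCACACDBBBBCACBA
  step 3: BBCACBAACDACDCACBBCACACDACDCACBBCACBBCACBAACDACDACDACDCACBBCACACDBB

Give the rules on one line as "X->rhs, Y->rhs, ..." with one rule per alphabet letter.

A->BB, B->ACD, C->CAC, D->BA

  step 2 ⇒ step 3: ACDBBCACBBCACACDBBBBCACBA ⇒ BB·CAC·BA·ACD·ACD·CAC·BB·CAC·ACD·ACD·CAC·BB·CAC·BB·CAC·BA·ACD·ACD·ACD·ACD·CAC·BB·CAC·ACD·BB
    A ↦ BB
    B ↦ ACD
    C ↦ CAC
    D ↦ BA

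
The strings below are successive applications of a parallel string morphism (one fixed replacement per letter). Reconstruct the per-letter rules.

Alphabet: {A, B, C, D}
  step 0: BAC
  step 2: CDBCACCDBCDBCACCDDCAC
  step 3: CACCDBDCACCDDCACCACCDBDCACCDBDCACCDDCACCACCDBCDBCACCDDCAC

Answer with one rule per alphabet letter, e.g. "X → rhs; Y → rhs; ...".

A->CDD, B->D, C->CAC, D->CDB

  step 2 ⇒ step 3: CDBCACCDBCDBCACCDDCAC ⇒ CAC·CDB·D·CAC·CDD·CAC·CAC·CDB·D·CAC·CDB·D·CAC·CDD·CAC·CAC·CDB·CDB·CAC·CDD·CAC
    A ↦ CDD
    B ↦ D
    C ↦ CAC
    D ↦ CDB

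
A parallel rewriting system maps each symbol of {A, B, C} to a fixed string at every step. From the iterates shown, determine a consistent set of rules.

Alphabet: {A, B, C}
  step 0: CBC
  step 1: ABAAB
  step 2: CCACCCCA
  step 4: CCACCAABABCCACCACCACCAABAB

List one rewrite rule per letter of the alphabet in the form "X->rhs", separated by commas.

A->CC, B->A, C->AB

  step 1 ⇒ step 2: ABAAB ⇒ CC·A·CC·CC·A
    A ↦ CC
    B ↦ A
  step 0 ⇒ step 1: CBC ⇒ AB·A·AB
    C ↦ AB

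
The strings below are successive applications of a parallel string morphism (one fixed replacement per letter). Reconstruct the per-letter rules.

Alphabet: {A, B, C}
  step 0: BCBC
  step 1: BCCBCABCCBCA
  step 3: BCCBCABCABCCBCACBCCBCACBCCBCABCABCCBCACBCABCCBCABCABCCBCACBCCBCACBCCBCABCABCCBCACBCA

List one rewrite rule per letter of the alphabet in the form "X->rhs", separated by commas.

  step 0 ⇒ step 1: BCBC ⇒ BCC·BCA·BCC·BCA
    B ↦ BCC
    C ↦ BCA
    A ↦ C  (constrained at step 1)

A->C, B->BCC, C->BCA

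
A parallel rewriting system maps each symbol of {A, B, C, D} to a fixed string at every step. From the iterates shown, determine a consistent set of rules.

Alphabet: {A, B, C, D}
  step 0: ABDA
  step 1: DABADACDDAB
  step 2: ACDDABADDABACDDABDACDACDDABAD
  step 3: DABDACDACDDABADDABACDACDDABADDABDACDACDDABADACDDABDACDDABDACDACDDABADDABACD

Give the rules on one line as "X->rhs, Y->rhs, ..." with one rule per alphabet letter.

A->DAB, B->AD, C->D, D->ACD

  step 2 ⇒ step 3: ACDDABADDABACDDABDACDACDDABAD ⇒ DAB·D·ACD·ACD·DAB·AD·DAB·ACD·ACD·DAB·AD·DAB·D·ACD·ACD·DAB·AD·ACD·DAB·D·ACD·DAB·D·ACD·ACD·DAB·AD·DAB·ACD
    A ↦ DAB
    B ↦ AD
    C ↦ D
    D ↦ ACD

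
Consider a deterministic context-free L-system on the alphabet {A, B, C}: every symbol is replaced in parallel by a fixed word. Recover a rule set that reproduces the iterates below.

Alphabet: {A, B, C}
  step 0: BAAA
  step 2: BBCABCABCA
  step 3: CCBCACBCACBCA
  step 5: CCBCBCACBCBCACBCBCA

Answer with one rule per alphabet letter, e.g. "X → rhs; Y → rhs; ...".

  step 2 ⇒ step 3: BBCABCABCA ⇒ C·C·B·CA·C·B·CA·C·B·CA
    A ↦ CA
    B ↦ C
    C ↦ B

A->CA, B->C, C->B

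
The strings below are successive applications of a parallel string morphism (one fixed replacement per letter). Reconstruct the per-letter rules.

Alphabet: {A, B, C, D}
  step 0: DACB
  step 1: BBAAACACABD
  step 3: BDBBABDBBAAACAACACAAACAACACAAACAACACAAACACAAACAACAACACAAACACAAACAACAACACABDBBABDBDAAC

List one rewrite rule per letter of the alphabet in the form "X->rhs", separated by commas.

A->AAC, B->BD, C->ACA, D->BBA

  step 0 ⇒ step 1: DACB ⇒ BBA·AAC·ACA·BD
    A ↦ AAC
    B ↦ BD
    C ↦ ACA
    D ↦ BBA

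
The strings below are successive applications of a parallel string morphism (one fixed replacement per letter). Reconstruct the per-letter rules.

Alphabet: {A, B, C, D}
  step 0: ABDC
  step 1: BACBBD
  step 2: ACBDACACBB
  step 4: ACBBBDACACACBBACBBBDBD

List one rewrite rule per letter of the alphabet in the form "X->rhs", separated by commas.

  step 1 ⇒ step 2: BACBBD ⇒ AC·B·D·AC·AC·BB
    A ↦ B
    B ↦ AC
    C ↦ D
    D ↦ BB

A->B, B->AC, C->D, D->BB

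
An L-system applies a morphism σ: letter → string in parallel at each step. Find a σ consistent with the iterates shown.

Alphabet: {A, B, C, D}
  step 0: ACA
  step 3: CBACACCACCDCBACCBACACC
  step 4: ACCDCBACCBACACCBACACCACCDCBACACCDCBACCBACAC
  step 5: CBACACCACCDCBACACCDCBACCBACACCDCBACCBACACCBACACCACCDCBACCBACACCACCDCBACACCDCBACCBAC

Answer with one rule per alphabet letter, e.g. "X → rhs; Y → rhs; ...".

  step 4 ⇒ step 5: ACCDCBACCBACACCBACACCACCDCBACACCDCBACCBACAC ⇒ CB·AC·AC·C·AC·CD·CB·AC·AC·CD·CB·AC·CB·AC·AC·CD·CB·AC·CB·AC·AC·CB·AC·AC·C·AC·CD·CB·AC·CB·AC·AC·C·AC·CD·CB·AC·AC·CD·CB·AC·CB·AC
    A ↦ CB
    B ↦ CD
    C ↦ AC
    D ↦ C

A->CB, B->CD, C->AC, D->C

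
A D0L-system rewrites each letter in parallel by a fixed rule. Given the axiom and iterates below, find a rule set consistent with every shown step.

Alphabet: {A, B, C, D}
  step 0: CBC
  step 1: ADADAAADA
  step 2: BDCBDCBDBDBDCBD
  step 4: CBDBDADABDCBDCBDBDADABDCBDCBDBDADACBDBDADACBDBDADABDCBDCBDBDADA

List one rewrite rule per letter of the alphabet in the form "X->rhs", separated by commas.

  step 1 ⇒ step 2: ADADAAADA ⇒ BD·C·BD·C·BD·BD·BD·C·BD
    A ↦ BD
    D ↦ C
  step 0 ⇒ step 1: CBC ⇒ ADA·DAA·ADA
    B ↦ DAA
  step 0 ⇒ step 1: CBC ⇒ ADA·DAA·ADA
    C ↦ ADA

A->BD, B->DAA, C->ADA, D->C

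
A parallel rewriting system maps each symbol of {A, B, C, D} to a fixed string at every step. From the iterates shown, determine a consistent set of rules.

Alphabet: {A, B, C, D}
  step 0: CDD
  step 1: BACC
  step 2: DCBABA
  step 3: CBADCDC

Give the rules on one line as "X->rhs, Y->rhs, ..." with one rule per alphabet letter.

  step 2 ⇒ step 3: DCBABA ⇒ C·BA·D·C·D·C
    A ↦ C
    B ↦ D
    C ↦ BA
    D ↦ C

A->C, B->D, C->BA, D->C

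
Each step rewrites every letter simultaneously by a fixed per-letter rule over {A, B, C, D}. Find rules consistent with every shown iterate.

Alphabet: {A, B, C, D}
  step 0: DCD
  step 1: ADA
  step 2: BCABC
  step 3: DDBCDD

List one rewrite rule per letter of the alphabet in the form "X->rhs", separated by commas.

A->BC, B->D, C->D, D->A

  step 2 ⇒ step 3: BCABC ⇒ D·D·BC·D·D
    A ↦ BC
    B ↦ D
    C ↦ D
  step 0 ⇒ step 1: DCD ⇒ A·D·A
    D ↦ A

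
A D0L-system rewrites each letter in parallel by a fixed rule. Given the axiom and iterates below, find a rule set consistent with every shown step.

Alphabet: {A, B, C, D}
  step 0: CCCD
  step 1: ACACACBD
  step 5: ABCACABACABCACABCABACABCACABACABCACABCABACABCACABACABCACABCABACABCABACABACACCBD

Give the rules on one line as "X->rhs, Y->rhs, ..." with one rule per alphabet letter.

  step 0 ⇒ step 1: CCCD ⇒ AC·AC·AC·BD
    C ↦ AC
    D ↦ BD
    A ↦ AB  (constrained at step 1)
    B ↦ C  (constrained at step 1)

A->AB, B->C, C->AC, D->BD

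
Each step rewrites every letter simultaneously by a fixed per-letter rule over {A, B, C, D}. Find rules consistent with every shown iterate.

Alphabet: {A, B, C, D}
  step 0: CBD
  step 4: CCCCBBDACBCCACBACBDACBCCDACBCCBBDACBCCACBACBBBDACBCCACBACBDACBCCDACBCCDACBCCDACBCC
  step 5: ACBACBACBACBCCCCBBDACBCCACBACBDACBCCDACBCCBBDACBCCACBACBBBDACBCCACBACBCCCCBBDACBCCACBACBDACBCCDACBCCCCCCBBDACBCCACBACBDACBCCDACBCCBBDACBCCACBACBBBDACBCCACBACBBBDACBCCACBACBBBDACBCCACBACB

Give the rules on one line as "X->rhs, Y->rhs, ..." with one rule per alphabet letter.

  step 4 ⇒ step 5: CCCCBBDACBCCACBACBDACBCCDACBCCBBDACBCCACBACBBBDACBCCACBACBDACBCCDACBCCDACBCCDACBCC ⇒ ACB·ACB·ACB·ACB·CC·CC·BB·D·ACB·CC·ACB·ACB·D·ACB·CC·D·ACB·CC·BB·D·ACB·CC·ACB·ACB·BB·D·ACB·CC·ACB·ACB·CC·CC·BB·D·ACB·CC·ACB·ACB·D·ACB·CC·D·ACB·CC·CC·CC·BB·D·ACB·CC·ACB·ACB·D·ACB·CC·D·ACB·CC·BB·D·ACB·CC·ACB·ACB·BB·D·ACB·CC·ACB·ACB·BB·D·ACB·CC·ACB·ACB·BB·D·ACB·CC·ACB·ACB
    A ↦ D
    B ↦ CC
    C ↦ ACB
    D ↦ BB

A->D, B->CC, C->ACB, D->BB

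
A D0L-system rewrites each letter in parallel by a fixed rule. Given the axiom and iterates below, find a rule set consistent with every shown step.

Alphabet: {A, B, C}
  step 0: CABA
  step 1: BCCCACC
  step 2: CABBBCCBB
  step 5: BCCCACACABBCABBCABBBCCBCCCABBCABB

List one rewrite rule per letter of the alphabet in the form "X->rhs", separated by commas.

A->CC, B->CA, C->B

  step 1 ⇒ step 2: BCCCACC ⇒ CA·B·B·B·CC·B·B
    A ↦ CC
    B ↦ CA
    C ↦ B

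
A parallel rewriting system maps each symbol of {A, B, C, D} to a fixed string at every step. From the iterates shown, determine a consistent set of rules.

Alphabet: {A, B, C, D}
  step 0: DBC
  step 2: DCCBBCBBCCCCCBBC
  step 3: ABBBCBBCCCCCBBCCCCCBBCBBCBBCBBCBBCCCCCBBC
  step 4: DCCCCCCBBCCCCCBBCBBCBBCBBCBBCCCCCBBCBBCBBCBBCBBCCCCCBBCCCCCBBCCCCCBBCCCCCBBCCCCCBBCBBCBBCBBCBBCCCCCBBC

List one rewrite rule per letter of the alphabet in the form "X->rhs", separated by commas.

A->D, B->CC, C->BBC, D->AB

  step 3 ⇒ step 4: ABBBCBBCCCCCBBCCCCCBBCBBCBBCBBCBBCCCCCBBC ⇒ D·CC·CC·CC·BBC·CC·CC·BBC·BBC·BBC·BBC·BBC·CC·CC·BBC·BBC·BBC·BBC·BBC·CC·CC·BBC·CC·CC·BBC·CC·CC·BBC·CC·CC·BBC·CC·CC·BBC·BBC·BBC·BBC·BBC·CC·CC·BBC
    A ↦ D
    B ↦ CC
    C ↦ BBC
  step 2 ⇒ step 3: DCCBBCBBCCCCCBBC ⇒ AB·BBC·BBC·CC·CC·BBC·CC·CC·BBC·BBC·BBC·BBC·BBC·CC·CC·BBC
    D ↦ AB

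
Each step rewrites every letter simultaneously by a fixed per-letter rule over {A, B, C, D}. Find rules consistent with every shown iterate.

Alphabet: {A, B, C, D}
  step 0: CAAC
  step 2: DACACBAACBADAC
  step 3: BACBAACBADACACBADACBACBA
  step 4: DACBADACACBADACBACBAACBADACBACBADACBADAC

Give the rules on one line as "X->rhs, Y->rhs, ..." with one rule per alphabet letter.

  step 3 ⇒ step 4: BACBAACBADACACBADACBACBA ⇒ D·AC·BA·D·AC·AC·BA·D·AC·B·AC·BA·AC·BA·D·AC·B·AC·BA·D·AC·BA·D·AC
    A ↦ AC
    B ↦ D
    C ↦ BA
    D ↦ B

A->AC, B->D, C->BA, D->B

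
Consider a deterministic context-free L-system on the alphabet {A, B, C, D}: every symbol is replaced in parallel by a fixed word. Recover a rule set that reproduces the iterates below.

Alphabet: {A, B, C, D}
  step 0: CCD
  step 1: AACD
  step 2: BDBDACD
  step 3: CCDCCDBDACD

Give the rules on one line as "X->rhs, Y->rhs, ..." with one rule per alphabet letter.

A->BD, B->C, C->A, D->CD

  step 2 ⇒ step 3: BDBDACD ⇒ C·CD·C·CD·BD·A·CD
    A ↦ BD
    B ↦ C
    C ↦ A
    D ↦ CD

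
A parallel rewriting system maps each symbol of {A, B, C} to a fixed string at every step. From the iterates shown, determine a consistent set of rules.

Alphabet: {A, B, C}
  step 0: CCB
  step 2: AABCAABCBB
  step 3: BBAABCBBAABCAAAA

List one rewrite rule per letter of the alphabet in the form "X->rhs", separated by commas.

A->B, B->AA, C->BC

  step 2 ⇒ step 3: AABCAABCBB ⇒ B·B·AA·BC·B·B·AA·BC·AA·AA
    A ↦ B
    B ↦ AA
    C ↦ BC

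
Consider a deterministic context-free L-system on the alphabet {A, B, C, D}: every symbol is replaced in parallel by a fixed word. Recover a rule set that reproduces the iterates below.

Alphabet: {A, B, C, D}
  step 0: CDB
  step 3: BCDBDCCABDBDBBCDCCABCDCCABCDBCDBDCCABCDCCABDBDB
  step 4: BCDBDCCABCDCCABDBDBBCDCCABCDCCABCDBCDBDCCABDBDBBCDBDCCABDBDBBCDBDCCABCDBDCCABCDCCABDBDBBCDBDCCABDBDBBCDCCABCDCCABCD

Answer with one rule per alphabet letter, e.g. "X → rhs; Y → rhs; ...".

A->B, B->BCD, C->BD, D->CCA

  step 3 ⇒ step 4: BCDBDCCABDBDBBCDCCABCDCCABCDBCDBDCCABCDCCABDBDB ⇒ BCD·BD·CCA·BCD·CCA·BD·BD·B·BCD·CCA·BCD·CCA·BCD·BCD·BD·CCA·BD·BD·B·BCD·BD·CCA·BD·BD·B·BCD·BD·CCA·BCD·BD·CCA·BCD·CCA·BD·BD·B·BCD·BD·CCA·BD·BD·B·BCD·CCA·BCD·CCA·BCD
    A ↦ B
    B ↦ BCD
    C ↦ BD
    D ↦ CCA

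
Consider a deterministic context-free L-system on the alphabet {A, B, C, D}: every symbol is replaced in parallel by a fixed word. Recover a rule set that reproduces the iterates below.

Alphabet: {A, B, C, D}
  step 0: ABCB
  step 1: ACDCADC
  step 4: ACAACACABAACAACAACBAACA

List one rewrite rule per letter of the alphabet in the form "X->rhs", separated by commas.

A->AC, B->DC, C->A, D->B

  step 0 ⇒ step 1: ABCB ⇒ AC·DC·A·DC
    A ↦ AC
    B ↦ DC
    C ↦ A
    D ↦ B  (constrained at step 1)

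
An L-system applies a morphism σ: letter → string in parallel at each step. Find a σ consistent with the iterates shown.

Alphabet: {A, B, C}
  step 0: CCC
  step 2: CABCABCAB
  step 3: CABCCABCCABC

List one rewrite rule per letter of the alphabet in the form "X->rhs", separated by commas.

  step 2 ⇒ step 3: CABCABCAB ⇒ CA·B·C·CA·B·C·CA·B·C
    A ↦ B
    B ↦ C
    C ↦ CA

A->B, B->C, C->CA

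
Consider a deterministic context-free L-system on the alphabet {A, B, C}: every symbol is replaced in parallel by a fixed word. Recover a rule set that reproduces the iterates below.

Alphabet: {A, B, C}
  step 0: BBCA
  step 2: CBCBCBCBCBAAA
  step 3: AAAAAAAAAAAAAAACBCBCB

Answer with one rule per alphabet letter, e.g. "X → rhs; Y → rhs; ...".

A->CB, B->AA, C->A

  step 2 ⇒ step 3: CBCBCBCBCBAAA ⇒ A·AA·A·AA·A·AA·A·AA·A·AA·CB·CB·CB
    A ↦ CB
    B ↦ AA
    C ↦ A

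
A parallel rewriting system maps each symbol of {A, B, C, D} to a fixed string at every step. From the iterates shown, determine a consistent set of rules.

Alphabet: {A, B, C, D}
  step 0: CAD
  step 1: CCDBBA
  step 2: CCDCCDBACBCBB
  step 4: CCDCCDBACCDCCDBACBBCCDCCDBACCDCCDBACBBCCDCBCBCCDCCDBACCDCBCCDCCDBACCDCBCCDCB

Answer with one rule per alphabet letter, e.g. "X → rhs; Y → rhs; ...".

  step 1 ⇒ step 2: CCDBBA ⇒ CCD·CCD·BA·CB·CB·B
    A ↦ B
    B ↦ CB
    C ↦ CCD
    D ↦ BA

A->B, B->CB, C->CCD, D->BA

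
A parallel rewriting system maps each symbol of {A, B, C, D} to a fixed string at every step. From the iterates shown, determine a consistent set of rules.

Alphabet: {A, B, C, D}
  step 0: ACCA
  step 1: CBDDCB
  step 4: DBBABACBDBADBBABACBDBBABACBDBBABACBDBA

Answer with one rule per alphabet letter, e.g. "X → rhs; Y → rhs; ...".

  step 0 ⇒ step 1: ACCA ⇒ CB·D·D·CB
    A ↦ CB
    C ↦ D
    B ↦ BA  (constrained at step 1)
    D ↦ DB  (constrained at step 1)

A->CB, B->BA, C->D, D->DB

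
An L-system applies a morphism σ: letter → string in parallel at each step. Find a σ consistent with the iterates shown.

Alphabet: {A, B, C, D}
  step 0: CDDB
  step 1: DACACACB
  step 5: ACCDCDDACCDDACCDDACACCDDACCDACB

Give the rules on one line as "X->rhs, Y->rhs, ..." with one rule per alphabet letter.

A->C, B->ACB, C->D, D->AC

  step 0 ⇒ step 1: CDDB ⇒ D·AC·AC·ACB
    B ↦ ACB
    C ↦ D
    D ↦ AC
    A ↦ C  (constrained at step 1)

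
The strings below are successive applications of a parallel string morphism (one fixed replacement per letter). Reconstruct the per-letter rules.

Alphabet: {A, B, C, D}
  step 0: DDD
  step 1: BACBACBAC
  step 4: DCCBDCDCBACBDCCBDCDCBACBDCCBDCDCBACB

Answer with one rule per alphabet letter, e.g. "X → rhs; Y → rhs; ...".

A->C, B->DC, C->B, D->BAC

  step 0 ⇒ step 1: DDD ⇒ BAC·BAC·BAC
    D ↦ BAC
    A ↦ C  (constrained at step 1)
    B ↦ DC  (constrained at step 1)
    C ↦ B  (constrained at step 1)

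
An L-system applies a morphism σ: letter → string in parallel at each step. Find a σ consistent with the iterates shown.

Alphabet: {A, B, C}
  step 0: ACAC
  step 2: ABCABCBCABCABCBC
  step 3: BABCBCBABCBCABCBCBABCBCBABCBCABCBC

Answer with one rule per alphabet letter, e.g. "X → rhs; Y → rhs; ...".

  step 2 ⇒ step 3: ABCABCBCABCABCBC ⇒ B·ABC·BC·B·ABC·BC·ABC·BC·B·ABC·BC·B·ABC·BC·ABC·BC
    A ↦ B
    B ↦ ABC
    C ↦ BC

A->B, B->ABC, C->BC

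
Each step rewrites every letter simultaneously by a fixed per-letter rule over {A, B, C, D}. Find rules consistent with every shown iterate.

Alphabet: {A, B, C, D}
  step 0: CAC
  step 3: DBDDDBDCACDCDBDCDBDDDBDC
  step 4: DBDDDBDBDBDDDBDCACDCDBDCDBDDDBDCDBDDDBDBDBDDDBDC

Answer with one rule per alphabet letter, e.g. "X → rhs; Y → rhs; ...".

  step 3 ⇒ step 4: DBDDDBDCACDCDBDCDBDDDBDC ⇒ DB·DD·DB·DB·DB·DD·DB·DC·AC·DC·DB·DC·DB·DD·DB·DC·DB·DD·DB·DB·DB·DD·DB·DC
    A ↦ AC
    B ↦ DD
    C ↦ DC
    D ↦ DB

A->AC, B->DD, C->DC, D->DB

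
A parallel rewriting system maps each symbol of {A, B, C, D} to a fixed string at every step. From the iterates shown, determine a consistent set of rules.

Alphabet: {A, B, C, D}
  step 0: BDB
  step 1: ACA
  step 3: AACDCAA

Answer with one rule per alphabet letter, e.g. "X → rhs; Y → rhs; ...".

A->BB, B->A, C->CD, D->C

  step 0 ⇒ step 1: BDB ⇒ A·C·A
    B ↦ A
    D ↦ C
    A ↦ BB  (constrained at step 1)
    C ↦ CD  (constrained at step 1)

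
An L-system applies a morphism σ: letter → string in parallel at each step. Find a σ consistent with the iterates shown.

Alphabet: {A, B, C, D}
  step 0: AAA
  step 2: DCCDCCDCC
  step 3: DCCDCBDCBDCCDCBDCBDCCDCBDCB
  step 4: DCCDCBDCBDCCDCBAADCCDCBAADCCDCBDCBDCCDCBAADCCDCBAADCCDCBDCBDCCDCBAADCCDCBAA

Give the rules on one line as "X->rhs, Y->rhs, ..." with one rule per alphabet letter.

A->D, B->AA, C->DCB, D->DCC

  step 3 ⇒ step 4: DCCDCBDCBDCCDCBDCBDCCDCBDCB ⇒ DCC·DCB·DCB·DCC·DCB·AA·DCC·DCB·AA·DCC·DCB·DCB·DCC·DCB·AA·DCC·DCB·AA·DCC·DCB·DCB·DCC·DCB·AA·DCC·DCB·AA
    B ↦ AA
    C ↦ DCB
    D ↦ DCC
    A ↦ D  (constrained at step 0)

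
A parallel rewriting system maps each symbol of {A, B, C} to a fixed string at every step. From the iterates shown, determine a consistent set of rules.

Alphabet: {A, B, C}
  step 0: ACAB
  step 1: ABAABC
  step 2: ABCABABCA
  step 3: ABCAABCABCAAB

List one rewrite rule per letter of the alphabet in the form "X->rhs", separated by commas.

  step 2 ⇒ step 3: ABCABABCA ⇒ AB·C·A·AB·C·AB·C·A·AB
    A ↦ AB
    B ↦ C
    C ↦ A

A->AB, B->C, C->A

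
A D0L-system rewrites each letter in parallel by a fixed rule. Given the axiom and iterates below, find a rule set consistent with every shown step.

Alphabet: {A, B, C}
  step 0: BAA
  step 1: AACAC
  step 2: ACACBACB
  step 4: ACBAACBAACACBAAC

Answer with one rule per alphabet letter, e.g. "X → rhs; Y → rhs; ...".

  step 1 ⇒ step 2: AACAC ⇒ AC·AC·B·AC·B
    A ↦ AC
    C ↦ B
  step 0 ⇒ step 1: BAA ⇒ A·AC·AC
    B ↦ A

A->AC, B->A, C->B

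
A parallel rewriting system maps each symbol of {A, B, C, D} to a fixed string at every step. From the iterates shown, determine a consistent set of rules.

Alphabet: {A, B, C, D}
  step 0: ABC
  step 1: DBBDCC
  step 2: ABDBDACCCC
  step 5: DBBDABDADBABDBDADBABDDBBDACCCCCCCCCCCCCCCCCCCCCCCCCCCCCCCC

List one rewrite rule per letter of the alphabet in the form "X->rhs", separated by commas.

  step 1 ⇒ step 2: DBBDCC ⇒ A·BD·BD·A·CC·CC
    B ↦ BD
    C ↦ CC
    D ↦ A
  step 0 ⇒ step 1: ABC ⇒ DB·BD·CC
    A ↦ DB

A->DB, B->BD, C->CC, D->A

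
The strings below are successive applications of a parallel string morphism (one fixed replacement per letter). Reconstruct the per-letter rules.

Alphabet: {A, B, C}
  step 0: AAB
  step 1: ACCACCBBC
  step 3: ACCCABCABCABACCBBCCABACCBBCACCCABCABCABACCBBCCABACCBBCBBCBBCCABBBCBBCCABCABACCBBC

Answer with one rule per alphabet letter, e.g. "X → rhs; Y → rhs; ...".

A->ACC, B->BBC, C->CAB

  step 0 ⇒ step 1: AAB ⇒ ACC·ACC·BBC
    A ↦ ACC
    B ↦ BBC
    C ↦ CAB  (constrained at step 1)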